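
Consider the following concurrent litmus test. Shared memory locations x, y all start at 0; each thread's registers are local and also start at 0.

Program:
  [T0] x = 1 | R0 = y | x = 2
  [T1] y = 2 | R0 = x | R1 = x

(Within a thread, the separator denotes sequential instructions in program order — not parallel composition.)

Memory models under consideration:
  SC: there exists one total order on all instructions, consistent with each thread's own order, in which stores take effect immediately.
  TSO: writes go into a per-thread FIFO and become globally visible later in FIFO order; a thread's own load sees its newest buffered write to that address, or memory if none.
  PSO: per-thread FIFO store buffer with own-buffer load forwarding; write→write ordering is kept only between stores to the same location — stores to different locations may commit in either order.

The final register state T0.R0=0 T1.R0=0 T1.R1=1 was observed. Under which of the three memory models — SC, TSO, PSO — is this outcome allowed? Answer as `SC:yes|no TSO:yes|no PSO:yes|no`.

SC:no TSO:yes PSO:yes

outcome vector order: (T0.R0,T1.R0,T1.R1)
SC (9): <0 1 1> <0 1 2> <0 2 2> <2 0 0> <2 0 1> <2 0 2> <2 1 1> <2 1 2> <2 2 2>
TSO (12): <0 0 0> <0 0 1> <0 0 2> <0 1 1> <0 1 2> <0 2 2> <2 0 0> <2 0 1> <2 0 2> <2 1 1> <2 1 2> <2 2 2>
PSO (12): <0 0 0> <0 0 1> <0 0 2> <0 1 1> <0 1 2> <0 2 2> <2 0 0> <2 0 1> <2 0 2> <2 1 1> <2 1 2> <2 2 2>
target <0 0 1> ∈ {TSO,PSO}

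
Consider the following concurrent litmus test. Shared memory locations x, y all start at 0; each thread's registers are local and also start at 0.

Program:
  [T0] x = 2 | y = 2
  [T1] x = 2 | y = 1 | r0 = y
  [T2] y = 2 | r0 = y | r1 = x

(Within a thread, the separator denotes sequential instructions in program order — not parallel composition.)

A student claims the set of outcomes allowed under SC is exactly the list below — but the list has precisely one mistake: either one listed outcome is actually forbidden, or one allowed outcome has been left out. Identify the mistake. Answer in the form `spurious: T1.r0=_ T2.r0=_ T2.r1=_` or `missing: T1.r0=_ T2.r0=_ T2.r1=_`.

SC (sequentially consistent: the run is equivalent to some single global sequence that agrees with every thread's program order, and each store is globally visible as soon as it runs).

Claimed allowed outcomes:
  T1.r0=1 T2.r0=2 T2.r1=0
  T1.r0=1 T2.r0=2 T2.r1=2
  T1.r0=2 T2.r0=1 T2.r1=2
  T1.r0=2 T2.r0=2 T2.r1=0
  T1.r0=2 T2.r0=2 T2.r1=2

outcome vector order: (T1.r0,T2.r0,T2.r1)
under SC → 112; 120; 122; 212; 220; 222
SC∖claimed = {112}

missing: T1.r0=1 T2.r0=1 T2.r1=2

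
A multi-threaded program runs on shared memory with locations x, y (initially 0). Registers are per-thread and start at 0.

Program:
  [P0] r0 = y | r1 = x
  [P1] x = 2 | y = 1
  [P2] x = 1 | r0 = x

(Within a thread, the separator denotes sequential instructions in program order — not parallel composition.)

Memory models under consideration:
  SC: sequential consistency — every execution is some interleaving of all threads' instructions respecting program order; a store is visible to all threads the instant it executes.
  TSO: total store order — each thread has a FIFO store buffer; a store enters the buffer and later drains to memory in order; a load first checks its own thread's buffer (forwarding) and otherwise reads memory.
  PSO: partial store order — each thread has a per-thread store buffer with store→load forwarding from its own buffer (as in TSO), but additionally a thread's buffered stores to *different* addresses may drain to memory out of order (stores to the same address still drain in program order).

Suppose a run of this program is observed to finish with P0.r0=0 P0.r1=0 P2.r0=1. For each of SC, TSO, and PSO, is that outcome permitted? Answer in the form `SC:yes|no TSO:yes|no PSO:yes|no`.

outcome vector order: (P0.r0,P0.r1,P2.r0)
under SC → (0,0,1), (0,0,2), (0,1,1), (0,1,2), (0,2,1), (0,2,2), (1,1,1), (1,2,1), (1,2,2)
under TSO → (0,0,1), (0,0,2), (0,1,1), (0,1,2), (0,2,1), (0,2,2), (1,1,1), (1,2,1), (1,2,2)
under PSO → (0,0,1), (0,0,2), (0,1,1), (0,1,2), (0,2,1), (0,2,2), (1,0,1), (1,0,2), (1,1,1), (1,1,2), (1,2,1), (1,2,2)
target (0,0,1) ∈ {SC,TSO,PSO}

SC:yes TSO:yes PSO:yes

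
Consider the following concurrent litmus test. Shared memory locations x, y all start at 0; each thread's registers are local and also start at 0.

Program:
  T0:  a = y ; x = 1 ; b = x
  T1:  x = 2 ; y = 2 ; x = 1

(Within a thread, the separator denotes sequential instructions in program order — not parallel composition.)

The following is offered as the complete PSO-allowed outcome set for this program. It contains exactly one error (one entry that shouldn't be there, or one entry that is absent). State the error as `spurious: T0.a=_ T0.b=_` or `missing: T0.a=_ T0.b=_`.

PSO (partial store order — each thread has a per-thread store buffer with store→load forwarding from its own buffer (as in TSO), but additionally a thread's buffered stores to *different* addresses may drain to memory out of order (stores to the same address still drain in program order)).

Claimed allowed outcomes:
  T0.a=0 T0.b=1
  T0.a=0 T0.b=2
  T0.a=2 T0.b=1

missing: T0.a=2 T0.b=2

outcome vector order: (T0.a,T0.b)
PSO: 4 outcomes — {01 02 21 22}
PSO∖claimed = {22}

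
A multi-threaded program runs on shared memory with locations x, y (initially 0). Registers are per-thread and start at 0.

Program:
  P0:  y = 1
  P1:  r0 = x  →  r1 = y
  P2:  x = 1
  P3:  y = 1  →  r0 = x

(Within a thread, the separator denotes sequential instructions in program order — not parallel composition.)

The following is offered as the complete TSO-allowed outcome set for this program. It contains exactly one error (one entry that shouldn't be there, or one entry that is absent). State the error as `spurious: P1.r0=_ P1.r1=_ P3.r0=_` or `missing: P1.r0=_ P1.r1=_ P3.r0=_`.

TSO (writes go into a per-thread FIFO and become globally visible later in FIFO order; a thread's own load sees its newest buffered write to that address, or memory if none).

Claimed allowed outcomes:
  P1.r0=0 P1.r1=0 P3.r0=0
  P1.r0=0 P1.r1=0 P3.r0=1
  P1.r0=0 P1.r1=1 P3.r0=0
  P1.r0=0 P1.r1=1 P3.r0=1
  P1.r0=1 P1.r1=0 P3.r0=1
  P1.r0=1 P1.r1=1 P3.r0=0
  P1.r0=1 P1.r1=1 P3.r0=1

missing: P1.r0=1 P1.r1=0 P3.r0=0

outcome vector order: (P1.r0,P1.r1,P3.r0)
under TSO → <0 0 0> <0 0 1> <0 1 0> <0 1 1> <1 0 0> <1 0 1> <1 1 0> <1 1 1>
TSO∖claimed = {<1 0 0>}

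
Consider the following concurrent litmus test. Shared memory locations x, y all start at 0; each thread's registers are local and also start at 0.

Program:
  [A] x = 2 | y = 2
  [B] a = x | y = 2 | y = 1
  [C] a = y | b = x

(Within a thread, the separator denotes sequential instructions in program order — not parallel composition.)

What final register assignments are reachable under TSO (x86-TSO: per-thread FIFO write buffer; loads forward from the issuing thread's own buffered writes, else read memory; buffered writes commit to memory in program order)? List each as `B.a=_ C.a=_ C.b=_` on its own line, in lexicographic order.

B.a=0 C.a=0 C.b=0
B.a=0 C.a=0 C.b=2
B.a=0 C.a=1 C.b=0
B.a=0 C.a=1 C.b=2
B.a=0 C.a=2 C.b=0
B.a=0 C.a=2 C.b=2
B.a=2 C.a=0 C.b=0
B.a=2 C.a=0 C.b=2
B.a=2 C.a=1 C.b=2
B.a=2 C.a=2 C.b=2

outcome vector order: (B.a,C.a,C.b)
|TSO outcomes| = 10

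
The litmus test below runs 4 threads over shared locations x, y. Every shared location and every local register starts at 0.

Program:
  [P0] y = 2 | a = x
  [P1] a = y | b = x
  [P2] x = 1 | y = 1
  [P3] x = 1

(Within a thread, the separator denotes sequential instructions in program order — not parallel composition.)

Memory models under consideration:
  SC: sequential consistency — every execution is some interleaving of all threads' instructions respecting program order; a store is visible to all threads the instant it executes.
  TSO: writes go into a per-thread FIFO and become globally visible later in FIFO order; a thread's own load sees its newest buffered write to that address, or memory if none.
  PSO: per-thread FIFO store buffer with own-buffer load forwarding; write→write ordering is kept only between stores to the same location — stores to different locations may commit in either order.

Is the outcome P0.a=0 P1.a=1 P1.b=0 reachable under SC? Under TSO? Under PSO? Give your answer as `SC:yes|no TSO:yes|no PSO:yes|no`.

SC:no TSO:no PSO:yes

outcome vector order: (P0.a,P1.a,P1.b)
SC (10): 0/0/0; 0/0/1; 0/1/1; 0/2/0; 0/2/1; 1/0/0; 1/0/1; 1/1/1; 1/2/0; 1/2/1
TSO (10): 0/0/0; 0/0/1; 0/1/1; 0/2/0; 0/2/1; 1/0/0; 1/0/1; 1/1/1; 1/2/0; 1/2/1
PSO (12): 0/0/0; 0/0/1; 0/1/0; 0/1/1; 0/2/0; 0/2/1; 1/0/0; 1/0/1; 1/1/0; 1/1/1; 1/2/0; 1/2/1
target 0/1/0 ∈ {PSO}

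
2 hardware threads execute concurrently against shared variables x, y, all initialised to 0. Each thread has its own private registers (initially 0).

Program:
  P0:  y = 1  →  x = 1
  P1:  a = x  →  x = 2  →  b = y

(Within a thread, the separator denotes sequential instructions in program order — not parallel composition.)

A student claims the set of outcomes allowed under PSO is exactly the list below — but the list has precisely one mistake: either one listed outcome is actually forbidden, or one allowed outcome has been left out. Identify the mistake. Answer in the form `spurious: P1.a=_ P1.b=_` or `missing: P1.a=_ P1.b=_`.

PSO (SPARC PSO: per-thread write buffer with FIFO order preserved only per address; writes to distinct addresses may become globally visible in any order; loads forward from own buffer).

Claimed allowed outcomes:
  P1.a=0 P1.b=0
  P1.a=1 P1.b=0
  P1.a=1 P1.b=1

missing: P1.a=0 P1.b=1

outcome vector order: (P1.a,P1.b)
PSO: 4 outcomes — {<0 0>; <0 1>; <1 0>; <1 1>}
PSO∖claimed = {<0 1>}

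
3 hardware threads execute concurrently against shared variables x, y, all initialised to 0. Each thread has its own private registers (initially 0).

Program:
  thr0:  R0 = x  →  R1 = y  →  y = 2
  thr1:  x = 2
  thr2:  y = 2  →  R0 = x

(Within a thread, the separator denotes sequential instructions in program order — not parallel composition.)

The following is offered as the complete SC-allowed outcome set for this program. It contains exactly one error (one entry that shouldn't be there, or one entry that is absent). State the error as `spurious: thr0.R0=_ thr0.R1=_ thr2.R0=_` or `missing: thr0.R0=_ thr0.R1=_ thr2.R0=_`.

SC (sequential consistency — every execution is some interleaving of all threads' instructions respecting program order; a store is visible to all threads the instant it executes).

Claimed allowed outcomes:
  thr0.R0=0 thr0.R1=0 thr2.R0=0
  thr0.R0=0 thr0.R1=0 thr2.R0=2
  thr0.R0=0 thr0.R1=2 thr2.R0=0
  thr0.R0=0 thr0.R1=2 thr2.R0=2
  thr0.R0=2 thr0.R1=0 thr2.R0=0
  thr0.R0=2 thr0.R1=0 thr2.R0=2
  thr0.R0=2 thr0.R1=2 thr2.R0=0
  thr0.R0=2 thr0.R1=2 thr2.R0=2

spurious: thr0.R0=2 thr0.R1=0 thr2.R0=0

outcome vector order: (thr0.R0,thr0.R1,thr2.R0)
under SC → 0/0/0 0/0/2 0/2/0 0/2/2 2/0/2 2/2/0 2/2/2
claimed∖SC = {2/0/0}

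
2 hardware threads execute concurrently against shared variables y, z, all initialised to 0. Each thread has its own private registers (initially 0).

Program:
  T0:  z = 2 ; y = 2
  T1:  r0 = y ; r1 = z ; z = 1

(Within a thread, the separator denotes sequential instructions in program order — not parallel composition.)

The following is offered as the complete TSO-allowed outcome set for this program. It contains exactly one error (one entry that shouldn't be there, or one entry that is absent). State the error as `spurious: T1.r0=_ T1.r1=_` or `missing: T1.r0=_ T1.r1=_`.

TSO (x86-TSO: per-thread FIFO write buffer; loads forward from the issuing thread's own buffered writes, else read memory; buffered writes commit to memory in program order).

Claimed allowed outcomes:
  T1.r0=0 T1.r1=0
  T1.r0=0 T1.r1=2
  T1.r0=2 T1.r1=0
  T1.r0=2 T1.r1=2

spurious: T1.r0=2 T1.r1=0

outcome vector order: (T1.r0,T1.r1)
TSO (3): (0,0); (0,2); (2,2)
claimed∖TSO = {(2,0)}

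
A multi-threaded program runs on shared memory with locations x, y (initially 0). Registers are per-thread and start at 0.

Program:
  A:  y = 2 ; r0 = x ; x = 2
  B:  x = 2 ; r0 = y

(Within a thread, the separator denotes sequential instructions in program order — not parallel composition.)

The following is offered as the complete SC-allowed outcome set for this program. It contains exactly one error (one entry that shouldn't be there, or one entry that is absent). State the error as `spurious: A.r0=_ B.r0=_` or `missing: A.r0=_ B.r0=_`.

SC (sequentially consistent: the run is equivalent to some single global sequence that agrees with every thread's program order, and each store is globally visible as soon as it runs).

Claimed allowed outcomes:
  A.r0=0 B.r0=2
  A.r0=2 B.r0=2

missing: A.r0=2 B.r0=0

outcome vector order: (A.r0,B.r0)
SC: 3 outcomes — {02, 20, 22}
SC∖claimed = {20}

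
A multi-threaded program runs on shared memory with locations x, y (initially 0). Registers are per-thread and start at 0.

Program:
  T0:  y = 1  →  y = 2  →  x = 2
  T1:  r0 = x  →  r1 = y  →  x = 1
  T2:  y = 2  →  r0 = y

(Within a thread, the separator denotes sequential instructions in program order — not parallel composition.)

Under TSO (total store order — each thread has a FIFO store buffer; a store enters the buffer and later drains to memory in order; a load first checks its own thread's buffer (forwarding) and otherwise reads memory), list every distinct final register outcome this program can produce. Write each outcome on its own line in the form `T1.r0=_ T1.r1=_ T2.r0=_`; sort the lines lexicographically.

outcome vector order: (T1.r0,T1.r1,T2.r0)
|TSO outcomes| = 8

T1.r0=0 T1.r1=0 T2.r0=1
T1.r0=0 T1.r1=0 T2.r0=2
T1.r0=0 T1.r1=1 T2.r0=1
T1.r0=0 T1.r1=1 T2.r0=2
T1.r0=0 T1.r1=2 T2.r0=1
T1.r0=0 T1.r1=2 T2.r0=2
T1.r0=2 T1.r1=2 T2.r0=1
T1.r0=2 T1.r1=2 T2.r0=2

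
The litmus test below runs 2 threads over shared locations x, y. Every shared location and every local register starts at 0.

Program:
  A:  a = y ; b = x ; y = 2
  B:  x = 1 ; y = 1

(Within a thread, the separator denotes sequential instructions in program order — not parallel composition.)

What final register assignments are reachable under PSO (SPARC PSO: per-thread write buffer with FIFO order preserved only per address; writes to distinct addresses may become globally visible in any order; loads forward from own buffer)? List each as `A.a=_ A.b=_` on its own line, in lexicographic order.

outcome vector order: (A.a,A.b)
|PSO outcomes| = 4

A.a=0 A.b=0
A.a=0 A.b=1
A.a=1 A.b=0
A.a=1 A.b=1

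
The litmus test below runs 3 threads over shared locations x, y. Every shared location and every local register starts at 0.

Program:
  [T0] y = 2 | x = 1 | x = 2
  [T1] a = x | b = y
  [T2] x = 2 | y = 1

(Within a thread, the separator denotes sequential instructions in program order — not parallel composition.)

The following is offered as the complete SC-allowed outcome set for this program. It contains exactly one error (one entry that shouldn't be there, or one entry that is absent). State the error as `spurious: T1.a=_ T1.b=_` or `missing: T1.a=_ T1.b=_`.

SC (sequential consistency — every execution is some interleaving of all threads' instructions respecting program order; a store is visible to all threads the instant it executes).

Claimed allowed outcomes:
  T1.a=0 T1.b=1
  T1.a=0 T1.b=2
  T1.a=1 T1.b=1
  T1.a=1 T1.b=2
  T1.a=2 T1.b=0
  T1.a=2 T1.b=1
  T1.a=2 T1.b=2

outcome vector order: (T1.a,T1.b)
under SC → 0/0 0/1 0/2 1/1 1/2 2/0 2/1 2/2
SC∖claimed = {0/0}

missing: T1.a=0 T1.b=0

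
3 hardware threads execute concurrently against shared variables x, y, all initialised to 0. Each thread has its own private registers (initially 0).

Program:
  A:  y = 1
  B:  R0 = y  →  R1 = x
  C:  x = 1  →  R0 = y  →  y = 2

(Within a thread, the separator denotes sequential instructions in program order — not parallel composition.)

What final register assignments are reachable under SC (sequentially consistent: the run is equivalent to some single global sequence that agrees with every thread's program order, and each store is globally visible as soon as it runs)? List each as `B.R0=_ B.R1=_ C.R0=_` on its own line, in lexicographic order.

outcome vector order: (B.R0,B.R1,C.R0)
|SC outcomes| = 9

B.R0=0 B.R1=0 C.R0=0
B.R0=0 B.R1=0 C.R0=1
B.R0=0 B.R1=1 C.R0=0
B.R0=0 B.R1=1 C.R0=1
B.R0=1 B.R1=0 C.R0=1
B.R0=1 B.R1=1 C.R0=0
B.R0=1 B.R1=1 C.R0=1
B.R0=2 B.R1=1 C.R0=0
B.R0=2 B.R1=1 C.R0=1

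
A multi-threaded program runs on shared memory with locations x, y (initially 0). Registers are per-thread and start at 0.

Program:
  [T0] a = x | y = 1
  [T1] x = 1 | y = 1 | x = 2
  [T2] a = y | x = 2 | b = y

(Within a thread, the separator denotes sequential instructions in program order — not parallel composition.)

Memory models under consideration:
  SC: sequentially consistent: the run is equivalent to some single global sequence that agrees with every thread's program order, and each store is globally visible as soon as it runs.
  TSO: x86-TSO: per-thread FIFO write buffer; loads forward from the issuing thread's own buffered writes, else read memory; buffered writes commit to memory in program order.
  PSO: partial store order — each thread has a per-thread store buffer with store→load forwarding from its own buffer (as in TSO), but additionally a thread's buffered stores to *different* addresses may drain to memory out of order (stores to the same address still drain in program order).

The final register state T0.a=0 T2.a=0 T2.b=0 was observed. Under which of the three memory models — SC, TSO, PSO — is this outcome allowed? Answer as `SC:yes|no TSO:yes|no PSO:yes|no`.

SC:yes TSO:yes PSO:yes

outcome vector order: (T0.a,T2.a,T2.b)
SC (9): <0 0 0> <0 0 1> <0 1 1> <1 0 0> <1 0 1> <1 1 1> <2 0 0> <2 0 1> <2 1 1>
TSO (9): <0 0 0> <0 0 1> <0 1 1> <1 0 0> <1 0 1> <1 1 1> <2 0 0> <2 0 1> <2 1 1>
PSO (9): <0 0 0> <0 0 1> <0 1 1> <1 0 0> <1 0 1> <1 1 1> <2 0 0> <2 0 1> <2 1 1>
target <0 0 0> ∈ {SC,TSO,PSO}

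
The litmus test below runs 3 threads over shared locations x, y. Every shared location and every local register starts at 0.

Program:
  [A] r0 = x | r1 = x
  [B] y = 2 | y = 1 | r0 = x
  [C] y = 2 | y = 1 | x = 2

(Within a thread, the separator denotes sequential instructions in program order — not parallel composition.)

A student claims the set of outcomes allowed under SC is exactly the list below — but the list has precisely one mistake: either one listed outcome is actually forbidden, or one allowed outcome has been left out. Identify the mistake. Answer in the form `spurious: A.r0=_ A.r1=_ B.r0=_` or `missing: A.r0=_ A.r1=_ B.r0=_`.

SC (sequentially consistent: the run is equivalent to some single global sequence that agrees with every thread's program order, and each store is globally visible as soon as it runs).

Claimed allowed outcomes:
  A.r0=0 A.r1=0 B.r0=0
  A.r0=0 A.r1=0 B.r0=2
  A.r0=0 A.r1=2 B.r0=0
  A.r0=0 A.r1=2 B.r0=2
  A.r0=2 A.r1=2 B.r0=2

missing: A.r0=2 A.r1=2 B.r0=0

outcome vector order: (A.r0,A.r1,B.r0)
SC: 6 outcomes — {(0,0,0), (0,0,2), (0,2,0), (0,2,2), (2,2,0), (2,2,2)}
SC∖claimed = {(2,2,0)}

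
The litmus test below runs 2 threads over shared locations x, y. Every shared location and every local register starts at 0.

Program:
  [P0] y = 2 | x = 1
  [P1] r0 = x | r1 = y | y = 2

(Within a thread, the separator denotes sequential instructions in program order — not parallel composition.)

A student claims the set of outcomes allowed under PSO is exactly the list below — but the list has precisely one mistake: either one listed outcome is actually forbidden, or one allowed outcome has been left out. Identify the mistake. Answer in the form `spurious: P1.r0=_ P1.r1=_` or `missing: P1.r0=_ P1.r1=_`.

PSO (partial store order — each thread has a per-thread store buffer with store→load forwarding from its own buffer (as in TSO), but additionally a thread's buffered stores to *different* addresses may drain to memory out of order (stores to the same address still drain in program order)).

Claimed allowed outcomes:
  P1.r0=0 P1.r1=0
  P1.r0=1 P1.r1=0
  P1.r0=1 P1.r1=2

missing: P1.r0=0 P1.r1=2

outcome vector order: (P1.r0,P1.r1)
under PSO → 0/0, 0/2, 1/0, 1/2
PSO∖claimed = {0/2}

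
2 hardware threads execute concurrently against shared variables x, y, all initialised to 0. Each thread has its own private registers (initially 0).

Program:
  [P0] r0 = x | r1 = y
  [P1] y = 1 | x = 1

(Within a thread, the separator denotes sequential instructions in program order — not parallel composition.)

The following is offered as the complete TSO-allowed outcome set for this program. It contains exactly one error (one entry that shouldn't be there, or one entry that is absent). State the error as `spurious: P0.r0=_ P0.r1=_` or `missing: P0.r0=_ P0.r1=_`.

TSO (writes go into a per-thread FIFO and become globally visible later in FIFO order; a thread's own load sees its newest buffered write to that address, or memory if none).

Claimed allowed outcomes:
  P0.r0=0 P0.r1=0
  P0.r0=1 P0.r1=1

missing: P0.r0=0 P0.r1=1

outcome vector order: (P0.r0,P0.r1)
TSO: 3 outcomes — {0/0, 0/1, 1/1}
TSO∖claimed = {0/1}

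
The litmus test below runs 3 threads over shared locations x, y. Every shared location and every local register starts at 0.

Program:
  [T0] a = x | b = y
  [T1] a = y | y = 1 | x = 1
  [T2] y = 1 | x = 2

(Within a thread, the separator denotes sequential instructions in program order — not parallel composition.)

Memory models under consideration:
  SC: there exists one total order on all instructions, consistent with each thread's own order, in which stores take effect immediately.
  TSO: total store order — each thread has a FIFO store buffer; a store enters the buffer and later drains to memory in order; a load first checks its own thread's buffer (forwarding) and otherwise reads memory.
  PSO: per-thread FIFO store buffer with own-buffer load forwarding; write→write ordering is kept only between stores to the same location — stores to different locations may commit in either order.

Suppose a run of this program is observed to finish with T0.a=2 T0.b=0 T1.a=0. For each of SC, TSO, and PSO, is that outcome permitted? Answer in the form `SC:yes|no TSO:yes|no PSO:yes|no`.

outcome vector order: (T0.a,T0.b,T1.a)
[SC] allowed = {0/0/0; 0/0/1; 0/1/0; 0/1/1; 1/1/0; 1/1/1; 2/1/0; 2/1/1}
[TSO] allowed = {0/0/0; 0/0/1; 0/1/0; 0/1/1; 1/1/0; 1/1/1; 2/1/0; 2/1/1}
[PSO] allowed = {0/0/0; 0/0/1; 0/1/0; 0/1/1; 1/0/0; 1/1/0; 1/1/1; 2/0/0; 2/0/1; 2/1/0; 2/1/1}
target 2/0/0 ∈ {PSO}

SC:no TSO:no PSO:yes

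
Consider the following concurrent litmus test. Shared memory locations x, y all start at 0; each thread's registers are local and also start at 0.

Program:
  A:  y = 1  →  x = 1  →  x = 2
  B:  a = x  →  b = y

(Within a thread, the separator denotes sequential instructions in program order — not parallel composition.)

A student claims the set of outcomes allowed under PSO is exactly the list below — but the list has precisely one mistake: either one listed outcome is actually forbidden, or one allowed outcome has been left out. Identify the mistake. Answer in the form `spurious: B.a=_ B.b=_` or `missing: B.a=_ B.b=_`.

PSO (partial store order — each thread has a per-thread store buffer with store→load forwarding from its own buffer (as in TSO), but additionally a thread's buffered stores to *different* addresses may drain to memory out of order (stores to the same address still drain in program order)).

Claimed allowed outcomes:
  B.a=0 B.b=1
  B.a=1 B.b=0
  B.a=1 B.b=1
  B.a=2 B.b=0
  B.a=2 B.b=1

outcome vector order: (B.a,B.b)
PSO (6): 00 01 10 11 20 21
PSO∖claimed = {00}

missing: B.a=0 B.b=0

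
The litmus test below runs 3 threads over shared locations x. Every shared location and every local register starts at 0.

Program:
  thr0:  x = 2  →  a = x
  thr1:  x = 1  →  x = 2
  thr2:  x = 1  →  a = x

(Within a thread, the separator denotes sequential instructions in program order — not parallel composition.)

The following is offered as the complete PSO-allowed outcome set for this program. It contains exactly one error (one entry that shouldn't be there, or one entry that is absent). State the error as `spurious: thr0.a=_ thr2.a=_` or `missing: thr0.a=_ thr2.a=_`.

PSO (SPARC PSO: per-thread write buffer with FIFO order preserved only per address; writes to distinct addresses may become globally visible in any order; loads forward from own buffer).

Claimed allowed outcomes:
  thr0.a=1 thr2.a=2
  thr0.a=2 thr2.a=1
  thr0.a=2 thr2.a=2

outcome vector order: (thr0.a,thr2.a)
under PSO → <1 1> <1 2> <2 1> <2 2>
PSO∖claimed = {<1 1>}

missing: thr0.a=1 thr2.a=1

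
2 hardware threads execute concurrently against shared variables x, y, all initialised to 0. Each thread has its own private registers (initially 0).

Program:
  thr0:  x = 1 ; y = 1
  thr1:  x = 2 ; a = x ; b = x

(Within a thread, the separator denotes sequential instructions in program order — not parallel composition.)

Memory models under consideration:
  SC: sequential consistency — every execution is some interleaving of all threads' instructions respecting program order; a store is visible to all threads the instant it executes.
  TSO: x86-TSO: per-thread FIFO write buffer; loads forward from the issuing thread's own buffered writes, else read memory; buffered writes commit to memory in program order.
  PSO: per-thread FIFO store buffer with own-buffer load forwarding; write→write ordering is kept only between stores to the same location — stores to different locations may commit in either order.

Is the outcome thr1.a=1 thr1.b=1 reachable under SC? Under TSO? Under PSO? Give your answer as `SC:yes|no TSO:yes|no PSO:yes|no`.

SC:yes TSO:yes PSO:yes

outcome vector order: (thr1.a,thr1.b)
under SC → 1/1; 2/1; 2/2
under TSO → 1/1; 2/1; 2/2
under PSO → 1/1; 2/1; 2/2
target 1/1 ∈ {SC,TSO,PSO}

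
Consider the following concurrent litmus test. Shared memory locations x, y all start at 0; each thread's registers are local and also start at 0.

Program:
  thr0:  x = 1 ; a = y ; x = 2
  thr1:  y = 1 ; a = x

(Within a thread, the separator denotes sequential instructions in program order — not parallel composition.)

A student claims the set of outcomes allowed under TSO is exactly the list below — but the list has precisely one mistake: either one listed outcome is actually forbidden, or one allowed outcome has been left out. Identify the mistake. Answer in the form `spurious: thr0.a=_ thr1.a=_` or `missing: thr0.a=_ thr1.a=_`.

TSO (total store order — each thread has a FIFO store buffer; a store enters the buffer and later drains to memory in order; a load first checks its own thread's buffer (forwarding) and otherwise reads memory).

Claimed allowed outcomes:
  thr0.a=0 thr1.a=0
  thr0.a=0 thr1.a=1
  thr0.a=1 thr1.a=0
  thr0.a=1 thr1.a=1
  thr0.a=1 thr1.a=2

outcome vector order: (thr0.a,thr1.a)
TSO: 6 outcomes — {(0,0), (0,1), (0,2), (1,0), (1,1), (1,2)}
TSO∖claimed = {(0,2)}

missing: thr0.a=0 thr1.a=2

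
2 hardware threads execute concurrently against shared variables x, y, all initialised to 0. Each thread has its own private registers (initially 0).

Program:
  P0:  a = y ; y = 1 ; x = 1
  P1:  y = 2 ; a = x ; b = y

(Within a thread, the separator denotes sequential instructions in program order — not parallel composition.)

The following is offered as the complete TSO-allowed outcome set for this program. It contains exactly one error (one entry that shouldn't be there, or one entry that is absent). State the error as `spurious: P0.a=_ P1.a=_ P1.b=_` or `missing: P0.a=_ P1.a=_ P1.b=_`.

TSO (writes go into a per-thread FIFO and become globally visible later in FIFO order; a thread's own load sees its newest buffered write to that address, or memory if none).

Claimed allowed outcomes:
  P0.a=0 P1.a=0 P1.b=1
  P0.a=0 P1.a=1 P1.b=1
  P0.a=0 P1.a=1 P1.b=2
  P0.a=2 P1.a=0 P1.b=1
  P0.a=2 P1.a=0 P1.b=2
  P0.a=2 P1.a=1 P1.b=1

outcome vector order: (P0.a,P1.a,P1.b)
[TSO] allowed = {001, 002, 011, 012, 201, 202, 211}
TSO∖claimed = {002}

missing: P0.a=0 P1.a=0 P1.b=2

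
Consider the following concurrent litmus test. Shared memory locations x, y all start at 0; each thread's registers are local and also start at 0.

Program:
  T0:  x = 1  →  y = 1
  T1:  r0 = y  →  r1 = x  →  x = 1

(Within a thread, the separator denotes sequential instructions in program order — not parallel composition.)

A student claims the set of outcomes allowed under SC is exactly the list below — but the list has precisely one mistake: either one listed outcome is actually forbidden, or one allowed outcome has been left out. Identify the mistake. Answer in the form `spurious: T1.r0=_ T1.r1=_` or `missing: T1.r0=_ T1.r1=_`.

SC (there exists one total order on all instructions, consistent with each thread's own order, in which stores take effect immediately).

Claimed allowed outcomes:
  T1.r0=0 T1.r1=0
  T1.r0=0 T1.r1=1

outcome vector order: (T1.r0,T1.r1)
SC: 3 outcomes — {(0,0) (0,1) (1,1)}
SC∖claimed = {(1,1)}

missing: T1.r0=1 T1.r1=1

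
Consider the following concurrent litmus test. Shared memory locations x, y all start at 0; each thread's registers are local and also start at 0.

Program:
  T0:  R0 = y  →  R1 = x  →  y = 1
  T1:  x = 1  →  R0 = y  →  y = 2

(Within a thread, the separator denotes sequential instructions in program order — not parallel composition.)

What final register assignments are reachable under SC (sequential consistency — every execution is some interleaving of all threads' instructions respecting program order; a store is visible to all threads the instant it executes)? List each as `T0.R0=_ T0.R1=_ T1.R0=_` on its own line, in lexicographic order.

T0.R0=0 T0.R1=0 T1.R0=0
T0.R0=0 T0.R1=0 T1.R0=1
T0.R0=0 T0.R1=1 T1.R0=0
T0.R0=0 T0.R1=1 T1.R0=1
T0.R0=2 T0.R1=1 T1.R0=0

outcome vector order: (T0.R0,T0.R1,T1.R0)
|SC outcomes| = 5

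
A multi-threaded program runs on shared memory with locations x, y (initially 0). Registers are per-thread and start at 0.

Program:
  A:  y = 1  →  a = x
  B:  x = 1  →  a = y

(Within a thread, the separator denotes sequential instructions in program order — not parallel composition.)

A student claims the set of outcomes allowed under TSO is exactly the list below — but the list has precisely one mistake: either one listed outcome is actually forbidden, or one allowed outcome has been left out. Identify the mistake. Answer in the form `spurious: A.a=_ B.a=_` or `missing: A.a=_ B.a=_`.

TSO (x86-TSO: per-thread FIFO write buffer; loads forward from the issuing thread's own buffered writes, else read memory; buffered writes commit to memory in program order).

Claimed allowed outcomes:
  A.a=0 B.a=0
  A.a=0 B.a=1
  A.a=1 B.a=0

missing: A.a=1 B.a=1

outcome vector order: (A.a,B.a)
TSO (4): (0,0) (0,1) (1,0) (1,1)
TSO∖claimed = {(1,1)}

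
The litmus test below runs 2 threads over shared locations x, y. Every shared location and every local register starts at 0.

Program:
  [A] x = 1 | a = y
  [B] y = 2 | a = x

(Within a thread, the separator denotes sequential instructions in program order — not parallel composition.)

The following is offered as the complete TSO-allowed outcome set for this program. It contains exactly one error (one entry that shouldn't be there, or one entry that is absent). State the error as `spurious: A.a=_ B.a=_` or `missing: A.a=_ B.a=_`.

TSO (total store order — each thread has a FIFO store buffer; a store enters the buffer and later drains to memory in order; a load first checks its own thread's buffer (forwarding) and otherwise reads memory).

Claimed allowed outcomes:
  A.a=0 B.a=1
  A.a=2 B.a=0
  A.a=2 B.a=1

missing: A.a=0 B.a=0

outcome vector order: (A.a,B.a)
TSO: 4 outcomes — {00; 01; 20; 21}
TSO∖claimed = {00}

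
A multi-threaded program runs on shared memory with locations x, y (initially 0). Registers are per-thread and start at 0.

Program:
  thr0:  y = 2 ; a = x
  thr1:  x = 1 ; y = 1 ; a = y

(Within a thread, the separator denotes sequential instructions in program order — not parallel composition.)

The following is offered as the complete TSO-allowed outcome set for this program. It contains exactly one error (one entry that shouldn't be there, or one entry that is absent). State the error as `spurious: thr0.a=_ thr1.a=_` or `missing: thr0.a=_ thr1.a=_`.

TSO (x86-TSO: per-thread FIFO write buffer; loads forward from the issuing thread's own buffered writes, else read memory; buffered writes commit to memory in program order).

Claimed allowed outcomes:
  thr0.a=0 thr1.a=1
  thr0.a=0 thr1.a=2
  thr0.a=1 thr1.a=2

missing: thr0.a=1 thr1.a=1

outcome vector order: (thr0.a,thr1.a)
[TSO] allowed = {01 02 11 12}
TSO∖claimed = {11}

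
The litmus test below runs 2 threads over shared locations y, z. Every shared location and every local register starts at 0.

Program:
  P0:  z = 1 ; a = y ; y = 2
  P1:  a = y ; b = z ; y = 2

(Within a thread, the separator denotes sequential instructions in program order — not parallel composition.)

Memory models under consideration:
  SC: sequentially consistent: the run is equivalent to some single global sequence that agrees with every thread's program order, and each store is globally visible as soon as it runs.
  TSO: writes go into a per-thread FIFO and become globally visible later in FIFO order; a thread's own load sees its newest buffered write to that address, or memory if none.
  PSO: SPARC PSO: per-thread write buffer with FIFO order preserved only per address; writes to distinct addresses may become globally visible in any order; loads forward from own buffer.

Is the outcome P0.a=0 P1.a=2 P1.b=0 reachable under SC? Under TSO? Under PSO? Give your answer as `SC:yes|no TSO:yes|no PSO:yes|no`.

SC:no TSO:no PSO:yes

outcome vector order: (P0.a,P1.a,P1.b)
under SC → (0,0,0) (0,0,1) (0,2,1) (2,0,0) (2,0,1)
under TSO → (0,0,0) (0,0,1) (0,2,1) (2,0,0) (2,0,1)
under PSO → (0,0,0) (0,0,1) (0,2,0) (0,2,1) (2,0,0) (2,0,1)
target (0,2,0) ∈ {PSO}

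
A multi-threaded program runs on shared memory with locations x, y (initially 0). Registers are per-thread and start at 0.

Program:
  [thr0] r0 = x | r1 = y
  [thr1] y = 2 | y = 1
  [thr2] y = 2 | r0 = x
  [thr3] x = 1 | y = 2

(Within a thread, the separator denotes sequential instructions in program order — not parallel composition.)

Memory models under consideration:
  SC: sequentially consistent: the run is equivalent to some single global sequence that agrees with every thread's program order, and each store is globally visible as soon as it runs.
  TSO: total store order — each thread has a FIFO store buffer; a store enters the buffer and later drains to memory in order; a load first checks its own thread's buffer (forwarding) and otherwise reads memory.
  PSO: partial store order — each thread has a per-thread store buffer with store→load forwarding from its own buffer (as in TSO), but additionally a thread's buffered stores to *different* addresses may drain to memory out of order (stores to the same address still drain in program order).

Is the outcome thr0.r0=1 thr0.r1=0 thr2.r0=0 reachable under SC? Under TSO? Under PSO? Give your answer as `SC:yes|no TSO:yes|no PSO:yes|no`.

outcome vector order: (thr0.r0,thr0.r1,thr2.r0)
SC: 11 outcomes — {<0 0 0>, <0 0 1>, <0 1 0>, <0 1 1>, <0 2 0>, <0 2 1>, <1 0 1>, <1 1 0>, <1 1 1>, <1 2 0>, <1 2 1>}
TSO: 12 outcomes — {<0 0 0>, <0 0 1>, <0 1 0>, <0 1 1>, <0 2 0>, <0 2 1>, <1 0 0>, <1 0 1>, <1 1 0>, <1 1 1>, <1 2 0>, <1 2 1>}
PSO: 12 outcomes — {<0 0 0>, <0 0 1>, <0 1 0>, <0 1 1>, <0 2 0>, <0 2 1>, <1 0 0>, <1 0 1>, <1 1 0>, <1 1 1>, <1 2 0>, <1 2 1>}
target <1 0 0> ∈ {TSO,PSO}

SC:no TSO:yes PSO:yes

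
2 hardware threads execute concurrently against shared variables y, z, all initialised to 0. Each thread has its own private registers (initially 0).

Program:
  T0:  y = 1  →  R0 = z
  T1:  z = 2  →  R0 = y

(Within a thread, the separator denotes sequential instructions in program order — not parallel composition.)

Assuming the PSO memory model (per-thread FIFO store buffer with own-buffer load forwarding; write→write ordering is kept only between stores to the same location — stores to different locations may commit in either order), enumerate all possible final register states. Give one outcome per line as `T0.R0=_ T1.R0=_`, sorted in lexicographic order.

outcome vector order: (T0.R0,T1.R0)
|PSO outcomes| = 4

T0.R0=0 T1.R0=0
T0.R0=0 T1.R0=1
T0.R0=2 T1.R0=0
T0.R0=2 T1.R0=1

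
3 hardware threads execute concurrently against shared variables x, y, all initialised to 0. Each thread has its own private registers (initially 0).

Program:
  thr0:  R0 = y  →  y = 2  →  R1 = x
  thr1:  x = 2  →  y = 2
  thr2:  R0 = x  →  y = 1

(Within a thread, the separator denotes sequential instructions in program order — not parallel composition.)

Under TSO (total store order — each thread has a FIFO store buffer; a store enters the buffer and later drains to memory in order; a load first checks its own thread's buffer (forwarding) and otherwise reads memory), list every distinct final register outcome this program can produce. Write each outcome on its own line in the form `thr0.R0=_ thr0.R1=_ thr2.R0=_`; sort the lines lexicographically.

thr0.R0=0 thr0.R1=0 thr2.R0=0
thr0.R0=0 thr0.R1=0 thr2.R0=2
thr0.R0=0 thr0.R1=2 thr2.R0=0
thr0.R0=0 thr0.R1=2 thr2.R0=2
thr0.R0=1 thr0.R1=0 thr2.R0=0
thr0.R0=1 thr0.R1=2 thr2.R0=0
thr0.R0=1 thr0.R1=2 thr2.R0=2
thr0.R0=2 thr0.R1=2 thr2.R0=0
thr0.R0=2 thr0.R1=2 thr2.R0=2

outcome vector order: (thr0.R0,thr0.R1,thr2.R0)
|TSO outcomes| = 9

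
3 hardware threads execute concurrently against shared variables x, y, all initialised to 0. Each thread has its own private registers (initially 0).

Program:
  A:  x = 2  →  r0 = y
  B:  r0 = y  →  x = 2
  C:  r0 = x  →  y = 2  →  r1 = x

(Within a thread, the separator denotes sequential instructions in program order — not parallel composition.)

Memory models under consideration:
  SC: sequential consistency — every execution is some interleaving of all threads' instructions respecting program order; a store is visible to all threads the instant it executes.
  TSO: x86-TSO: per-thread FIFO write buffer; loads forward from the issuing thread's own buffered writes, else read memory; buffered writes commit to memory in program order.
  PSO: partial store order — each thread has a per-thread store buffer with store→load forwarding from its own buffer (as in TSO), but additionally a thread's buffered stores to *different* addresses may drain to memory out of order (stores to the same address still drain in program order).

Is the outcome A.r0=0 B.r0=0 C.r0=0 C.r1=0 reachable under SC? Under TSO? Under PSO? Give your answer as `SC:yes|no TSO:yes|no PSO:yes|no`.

outcome vector order: (A.r0,B.r0,C.r0,C.r1)
SC: 10 outcomes — {<0 0 0 2>, <0 0 2 2>, <0 2 0 2>, <0 2 2 2>, <2 0 0 0>, <2 0 0 2>, <2 0 2 2>, <2 2 0 0>, <2 2 0 2>, <2 2 2 2>}
TSO: 12 outcomes — {<0 0 0 0>, <0 0 0 2>, <0 0 2 2>, <0 2 0 0>, <0 2 0 2>, <0 2 2 2>, <2 0 0 0>, <2 0 0 2>, <2 0 2 2>, <2 2 0 0>, <2 2 0 2>, <2 2 2 2>}
PSO: 12 outcomes — {<0 0 0 0>, <0 0 0 2>, <0 0 2 2>, <0 2 0 0>, <0 2 0 2>, <0 2 2 2>, <2 0 0 0>, <2 0 0 2>, <2 0 2 2>, <2 2 0 0>, <2 2 0 2>, <2 2 2 2>}
target <0 0 0 0> ∈ {TSO,PSO}

SC:no TSO:yes PSO:yes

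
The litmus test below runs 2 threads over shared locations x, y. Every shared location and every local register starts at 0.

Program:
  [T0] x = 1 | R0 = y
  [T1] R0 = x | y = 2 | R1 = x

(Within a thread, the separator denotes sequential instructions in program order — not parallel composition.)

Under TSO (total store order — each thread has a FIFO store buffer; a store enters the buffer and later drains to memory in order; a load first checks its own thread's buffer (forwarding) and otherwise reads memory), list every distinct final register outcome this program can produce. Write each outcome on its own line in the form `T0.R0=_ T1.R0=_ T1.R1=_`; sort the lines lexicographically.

T0.R0=0 T1.R0=0 T1.R1=0
T0.R0=0 T1.R0=0 T1.R1=1
T0.R0=0 T1.R0=1 T1.R1=1
T0.R0=2 T1.R0=0 T1.R1=0
T0.R0=2 T1.R0=0 T1.R1=1
T0.R0=2 T1.R0=1 T1.R1=1

outcome vector order: (T0.R0,T1.R0,T1.R1)
|TSO outcomes| = 6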